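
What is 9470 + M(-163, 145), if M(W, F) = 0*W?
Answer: 9470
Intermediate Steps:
M(W, F) = 0
9470 + M(-163, 145) = 9470 + 0 = 9470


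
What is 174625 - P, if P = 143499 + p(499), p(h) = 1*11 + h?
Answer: 30616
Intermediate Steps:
p(h) = 11 + h
P = 144009 (P = 143499 + (11 + 499) = 143499 + 510 = 144009)
174625 - P = 174625 - 1*144009 = 174625 - 144009 = 30616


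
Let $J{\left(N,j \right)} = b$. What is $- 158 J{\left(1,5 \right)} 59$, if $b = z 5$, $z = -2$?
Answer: $93220$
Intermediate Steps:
$b = -10$ ($b = \left(-2\right) 5 = -10$)
$J{\left(N,j \right)} = -10$
$- 158 J{\left(1,5 \right)} 59 = \left(-158\right) \left(-10\right) 59 = 1580 \cdot 59 = 93220$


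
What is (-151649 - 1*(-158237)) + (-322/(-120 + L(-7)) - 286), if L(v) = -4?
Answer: 390885/62 ≈ 6304.6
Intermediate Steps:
(-151649 - 1*(-158237)) + (-322/(-120 + L(-7)) - 286) = (-151649 - 1*(-158237)) + (-322/(-120 - 4) - 286) = (-151649 + 158237) + (-322/(-124) - 286) = 6588 + (-1/124*(-322) - 286) = 6588 + (161/62 - 286) = 6588 - 17571/62 = 390885/62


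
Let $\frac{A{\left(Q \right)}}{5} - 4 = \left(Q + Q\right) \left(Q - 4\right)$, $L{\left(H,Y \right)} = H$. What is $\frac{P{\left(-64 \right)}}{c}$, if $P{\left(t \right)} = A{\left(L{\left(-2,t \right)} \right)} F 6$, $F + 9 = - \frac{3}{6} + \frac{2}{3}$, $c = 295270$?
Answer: $- \frac{742}{29527} \approx -0.02513$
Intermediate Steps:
$A{\left(Q \right)} = 20 + 10 Q \left(-4 + Q\right)$ ($A{\left(Q \right)} = 20 + 5 \left(Q + Q\right) \left(Q - 4\right) = 20 + 5 \cdot 2 Q \left(-4 + Q\right) = 20 + 10 Q \left(-4 + Q\right)$)
$F = - \frac{53}{6}$ ($F = -9 + \left(- \frac{3}{6} + \frac{2}{3}\right) = -9 + \left(\left(-3\right) \frac{1}{6} + 2 \cdot \frac{1}{3}\right) = -9 + \left(- \frac{1}{2} + \frac{2}{3}\right) = -9 + \frac{1}{6} = - \frac{53}{6} \approx -8.8333$)
$P{\left(t \right)} = -7420$ ($P{\left(t \right)} = \left(20 - -80 + 10 \left(-2\right)^{2}\right) \left(- \frac{53}{6}\right) 6 = \left(20 + 80 + 10 \cdot 4\right) \left(- \frac{53}{6}\right) 6 = \left(20 + 80 + 40\right) \left(- \frac{53}{6}\right) 6 = 140 \left(- \frac{53}{6}\right) 6 = \left(- \frac{3710}{3}\right) 6 = -7420$)
$\frac{P{\left(-64 \right)}}{c} = - \frac{7420}{295270} = \left(-7420\right) \frac{1}{295270} = - \frac{742}{29527}$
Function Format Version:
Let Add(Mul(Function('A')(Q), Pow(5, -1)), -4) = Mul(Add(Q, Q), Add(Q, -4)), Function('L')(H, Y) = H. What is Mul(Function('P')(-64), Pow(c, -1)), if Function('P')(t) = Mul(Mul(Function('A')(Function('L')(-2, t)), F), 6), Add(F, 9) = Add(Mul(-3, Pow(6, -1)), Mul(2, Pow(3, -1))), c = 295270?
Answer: Rational(-742, 29527) ≈ -0.025130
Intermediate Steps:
Function('A')(Q) = Add(20, Mul(10, Q, Add(-4, Q))) (Function('A')(Q) = Add(20, Mul(5, Mul(Add(Q, Q), Add(Q, -4)))) = Add(20, Mul(5, Mul(Mul(2, Q), Add(-4, Q)))) = Add(20, Mul(5, Mul(2, Q, Add(-4, Q)))) = Add(20, Mul(10, Q, Add(-4, Q))))
F = Rational(-53, 6) (F = Add(-9, Add(Mul(-3, Pow(6, -1)), Mul(2, Pow(3, -1)))) = Add(-9, Add(Mul(-3, Rational(1, 6)), Mul(2, Rational(1, 3)))) = Add(-9, Add(Rational(-1, 2), Rational(2, 3))) = Add(-9, Rational(1, 6)) = Rational(-53, 6) ≈ -8.8333)
Function('P')(t) = -7420 (Function('P')(t) = Mul(Mul(Add(20, Mul(-40, -2), Mul(10, Pow(-2, 2))), Rational(-53, 6)), 6) = Mul(Mul(Add(20, 80, Mul(10, 4)), Rational(-53, 6)), 6) = Mul(Mul(Add(20, 80, 40), Rational(-53, 6)), 6) = Mul(Mul(140, Rational(-53, 6)), 6) = Mul(Rational(-3710, 3), 6) = -7420)
Mul(Function('P')(-64), Pow(c, -1)) = Mul(-7420, Pow(295270, -1)) = Mul(-7420, Rational(1, 295270)) = Rational(-742, 29527)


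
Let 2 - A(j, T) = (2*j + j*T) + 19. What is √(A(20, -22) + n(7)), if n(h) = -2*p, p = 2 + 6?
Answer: √367 ≈ 19.157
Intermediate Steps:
p = 8
A(j, T) = -17 - 2*j - T*j (A(j, T) = 2 - ((2*j + j*T) + 19) = 2 - ((2*j + T*j) + 19) = 2 - (19 + 2*j + T*j) = 2 + (-19 - 2*j - T*j) = -17 - 2*j - T*j)
n(h) = -16 (n(h) = -2*8 = -16)
√(A(20, -22) + n(7)) = √((-17 - 2*20 - 1*(-22)*20) - 16) = √((-17 - 40 + 440) - 16) = √(383 - 16) = √367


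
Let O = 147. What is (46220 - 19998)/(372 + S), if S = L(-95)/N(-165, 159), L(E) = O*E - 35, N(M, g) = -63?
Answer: 16857/382 ≈ 44.128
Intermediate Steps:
L(E) = -35 + 147*E (L(E) = 147*E - 35 = -35 + 147*E)
S = 2000/9 (S = (-35 + 147*(-95))/(-63) = (-35 - 13965)*(-1/63) = -14000*(-1/63) = 2000/9 ≈ 222.22)
(46220 - 19998)/(372 + S) = (46220 - 19998)/(372 + 2000/9) = 26222/(5348/9) = 26222*(9/5348) = 16857/382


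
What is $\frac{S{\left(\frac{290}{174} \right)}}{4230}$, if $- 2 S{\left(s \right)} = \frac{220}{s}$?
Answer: $- \frac{11}{705} \approx -0.015603$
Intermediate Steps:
$S{\left(s \right)} = - \frac{110}{s}$ ($S{\left(s \right)} = - \frac{220 \frac{1}{s}}{2} = - \frac{110}{s}$)
$\frac{S{\left(\frac{290}{174} \right)}}{4230} = \frac{\left(-110\right) \frac{1}{290 \cdot \frac{1}{174}}}{4230} = - \frac{110}{290 \cdot \frac{1}{174}} \cdot \frac{1}{4230} = - \frac{110}{\frac{5}{3}} \cdot \frac{1}{4230} = \left(-110\right) \frac{3}{5} \cdot \frac{1}{4230} = \left(-66\right) \frac{1}{4230} = - \frac{11}{705}$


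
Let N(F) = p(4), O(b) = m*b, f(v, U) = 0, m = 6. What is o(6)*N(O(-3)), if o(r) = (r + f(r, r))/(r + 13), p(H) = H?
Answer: 24/19 ≈ 1.2632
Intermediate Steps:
O(b) = 6*b
N(F) = 4
o(r) = r/(13 + r) (o(r) = (r + 0)/(r + 13) = r/(13 + r))
o(6)*N(O(-3)) = (6/(13 + 6))*4 = (6/19)*4 = 24/19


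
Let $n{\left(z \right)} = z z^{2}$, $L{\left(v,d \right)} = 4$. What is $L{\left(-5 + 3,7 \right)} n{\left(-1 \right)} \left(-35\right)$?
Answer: $140$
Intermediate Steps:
$n{\left(z \right)} = z^{3}$
$L{\left(-5 + 3,7 \right)} n{\left(-1 \right)} \left(-35\right) = 4 \left(-1\right)^{3} \left(-35\right) = 4 \left(-1\right) \left(-35\right) = \left(-4\right) \left(-35\right) = 140$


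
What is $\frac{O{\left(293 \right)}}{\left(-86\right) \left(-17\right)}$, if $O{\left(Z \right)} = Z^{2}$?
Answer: $\frac{85849}{1462} \approx 58.72$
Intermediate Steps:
$\frac{O{\left(293 \right)}}{\left(-86\right) \left(-17\right)} = \frac{293^{2}}{\left(-86\right) \left(-17\right)} = \frac{85849}{1462}$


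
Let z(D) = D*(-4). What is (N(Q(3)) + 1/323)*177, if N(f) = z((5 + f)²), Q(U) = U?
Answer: -14635599/323 ≈ -45311.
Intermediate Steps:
z(D) = -4*D
N(f) = -4*(5 + f)²
(N(Q(3)) + 1/323)*177 = (-4*(5 + 3)² + 1/323)*177 = (-4*8² + 1/323)*177 = (-4*64 + 1/323)*177 = (-256 + 1/323)*177 = -82687/323*177 = -14635599/323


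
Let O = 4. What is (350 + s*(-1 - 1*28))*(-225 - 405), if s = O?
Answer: -147420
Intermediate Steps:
s = 4
(350 + s*(-1 - 1*28))*(-225 - 405) = (350 + 4*(-1 - 1*28))*(-225 - 405) = (350 + 4*(-1 - 28))*(-630) = (350 + 4*(-29))*(-630) = (350 - 116)*(-630) = 234*(-630) = -147420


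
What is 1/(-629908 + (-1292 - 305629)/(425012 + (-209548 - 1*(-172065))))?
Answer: -387529/244107924253 ≈ -1.5875e-6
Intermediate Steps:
1/(-629908 + (-1292 - 305629)/(425012 + (-209548 - 1*(-172065)))) = 1/(-629908 - 306921/(425012 + (-209548 + 172065))) = 1/(-629908 - 306921/(425012 - 37483)) = 1/(-629908 - 306921/387529) = 1/(-244107924253/387529) = -387529/244107924253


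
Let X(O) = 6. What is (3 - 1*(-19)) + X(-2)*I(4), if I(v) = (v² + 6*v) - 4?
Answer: 238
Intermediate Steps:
I(v) = -4 + v² + 6*v
(3 - 1*(-19)) + X(-2)*I(4) = (3 - 1*(-19)) + 6*(-4 + 4² + 6*4) = (3 + 19) + 6*(-4 + 16 + 24) = 22 + 6*36 = 22 + 216 = 238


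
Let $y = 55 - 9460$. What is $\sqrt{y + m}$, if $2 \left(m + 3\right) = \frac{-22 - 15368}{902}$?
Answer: $\frac{i \sqrt{7661327322}}{902} \approx 97.039 i$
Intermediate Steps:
$m = - \frac{10401}{902}$ ($m = -3 + \frac{\left(-22 - 15368\right) \frac{1}{902}}{2} = -3 + \frac{\left(-15390\right) \frac{1}{902}}{2} = -3 + \frac{1}{2} \left(- \frac{7695}{451}\right) = -3 - \frac{7695}{902} = - \frac{10401}{902} \approx -11.531$)
$y = -9405$ ($y = 55 - 9460 = -9405$)
$\sqrt{y + m} = \sqrt{-9405 - \frac{10401}{902}} = \sqrt{- \frac{8493711}{902}} = \frac{i \sqrt{7661327322}}{902}$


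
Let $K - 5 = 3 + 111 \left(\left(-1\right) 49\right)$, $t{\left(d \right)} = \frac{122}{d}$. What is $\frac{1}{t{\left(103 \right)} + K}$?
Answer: $- \frac{103}{559271} \approx -0.00018417$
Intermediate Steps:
$K = -5431$ ($K = 5 + \left(3 + 111 \left(\left(-1\right) 49\right)\right) = 5 + \left(3 + 111 \left(-49\right)\right) = 5 + \left(3 - 5439\right) = 5 - 5436 = -5431$)
$\frac{1}{t{\left(103 \right)} + K} = \frac{1}{\frac{122}{103} - 5431} = \frac{1}{- \frac{559271}{103}} = - \frac{103}{559271}$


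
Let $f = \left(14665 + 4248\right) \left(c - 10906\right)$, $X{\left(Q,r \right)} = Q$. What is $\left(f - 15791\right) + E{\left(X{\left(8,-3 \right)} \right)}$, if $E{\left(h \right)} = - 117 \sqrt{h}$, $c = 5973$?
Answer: $-93313620 - 234 \sqrt{2} \approx -9.3314 \cdot 10^{7}$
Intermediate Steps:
$f = -93297829$ ($f = \left(14665 + 4248\right) \left(5973 - 10906\right) = 18913 \left(-4933\right) = -93297829$)
$\left(f - 15791\right) + E{\left(X{\left(8,-3 \right)} \right)} = \left(-93297829 - 15791\right) - 117 \sqrt{8} = -93313620 - 117 \cdot 2 \sqrt{2} = -93313620 - 234 \sqrt{2}$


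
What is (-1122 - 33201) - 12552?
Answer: -46875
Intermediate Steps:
(-1122 - 33201) - 12552 = -34323 - 12552 = -46875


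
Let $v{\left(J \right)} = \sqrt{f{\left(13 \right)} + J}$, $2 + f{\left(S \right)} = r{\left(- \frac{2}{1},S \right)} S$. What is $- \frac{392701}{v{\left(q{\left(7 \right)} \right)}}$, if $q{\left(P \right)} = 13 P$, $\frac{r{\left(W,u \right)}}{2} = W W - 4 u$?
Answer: $\frac{392701 i \sqrt{1159}}{1159} \approx 11535.0 i$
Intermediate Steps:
$r{\left(W,u \right)} = - 8 u + 2 W^{2}$ ($r{\left(W,u \right)} = 2 \left(W W - 4 u\right) = 2 \left(W^{2} - 4 u\right) = - 8 u + 2 W^{2}$)
$f{\left(S \right)} = -2 + S \left(8 - 8 S\right)$ ($f{\left(S \right)} = -2 + \left(- 8 S + 2 \left(- \frac{2}{1}\right)^{2}\right) S = -2 + \left(- 8 S + 2 \left(\left(-2\right) 1\right)^{2}\right) S = -2 + \left(- 8 S + 2 \left(-2\right)^{2}\right) S = -2 + \left(- 8 S + 2 \cdot 4\right) S = -2 + \left(- 8 S + 8\right) S = -2 + \left(8 - 8 S\right) S = -2 + S \left(8 - 8 S\right)$)
$v{\left(J \right)} = \sqrt{-1250 + J}$ ($v{\left(J \right)} = \sqrt{\left(-2 - 8 \cdot 13^{2} + 8 \cdot 13\right) + J} = \sqrt{\left(-2 - 1352 + 104\right) + J} = \sqrt{-1250 + J}$)
$- \frac{392701}{v{\left(q{\left(7 \right)} \right)}} = - \frac{392701}{\sqrt{-1250 + 13 \cdot 7}} = - \frac{392701}{\sqrt{-1250 + 91}} = - \frac{392701}{\sqrt{-1159}} = - \frac{392701}{i \sqrt{1159}} = - 392701 \left(- \frac{i \sqrt{1159}}{1159}\right) = \frac{392701 i \sqrt{1159}}{1159}$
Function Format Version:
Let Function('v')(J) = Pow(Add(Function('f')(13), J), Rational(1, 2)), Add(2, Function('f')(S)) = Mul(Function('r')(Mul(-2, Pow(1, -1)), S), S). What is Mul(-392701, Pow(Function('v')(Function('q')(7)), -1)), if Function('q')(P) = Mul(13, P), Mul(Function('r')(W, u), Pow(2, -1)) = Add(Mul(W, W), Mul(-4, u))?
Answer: Mul(Rational(392701, 1159), I, Pow(1159, Rational(1, 2))) ≈ Mul(11535., I)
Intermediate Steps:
Function('r')(W, u) = Add(Mul(-8, u), Mul(2, Pow(W, 2))) (Function('r')(W, u) = Mul(2, Add(Mul(W, W), Mul(-4, u))) = Mul(2, Add(Pow(W, 2), Mul(-4, u))) = Add(Mul(-8, u), Mul(2, Pow(W, 2))))
Function('f')(S) = Add(-2, Mul(S, Add(8, Mul(-8, S)))) (Function('f')(S) = Add(-2, Mul(Add(Mul(-8, S), Mul(2, Pow(Mul(-2, Pow(1, -1)), 2))), S)) = Add(-2, Mul(Add(Mul(-8, S), Mul(2, Pow(Mul(-2, 1), 2))), S)) = Add(-2, Mul(Add(Mul(-8, S), Mul(2, Pow(-2, 2))), S)) = Add(-2, Mul(Add(Mul(-8, S), Mul(2, 4)), S)) = Add(-2, Mul(Add(Mul(-8, S), 8), S)) = Add(-2, Mul(Add(8, Mul(-8, S)), S)) = Add(-2, Mul(S, Add(8, Mul(-8, S)))))
Function('v')(J) = Pow(Add(-1250, J), Rational(1, 2)) (Function('v')(J) = Pow(Add(Add(-2, Mul(-8, Pow(13, 2)), Mul(8, 13)), J), Rational(1, 2)) = Pow(Add(Add(-2, Mul(-8, 169), 104), J), Rational(1, 2)) = Pow(Add(Add(-2, -1352, 104), J), Rational(1, 2)) = Pow(Add(-1250, J), Rational(1, 2)))
Mul(-392701, Pow(Function('v')(Function('q')(7)), -1)) = Mul(-392701, Pow(Pow(Add(-1250, Mul(13, 7)), Rational(1, 2)), -1)) = Mul(-392701, Pow(Pow(Add(-1250, 91), Rational(1, 2)), -1)) = Mul(-392701, Pow(Pow(-1159, Rational(1, 2)), -1)) = Mul(-392701, Pow(Mul(I, Pow(1159, Rational(1, 2))), -1)) = Mul(-392701, Mul(Rational(-1, 1159), I, Pow(1159, Rational(1, 2)))) = Mul(Rational(392701, 1159), I, Pow(1159, Rational(1, 2)))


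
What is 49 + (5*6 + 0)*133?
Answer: 4039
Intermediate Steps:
49 + (5*6 + 0)*133 = 49 + (30 + 0)*133 = 49 + 30*133 = 49 + 3990 = 4039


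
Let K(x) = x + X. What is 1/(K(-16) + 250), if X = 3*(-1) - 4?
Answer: 1/227 ≈ 0.0044053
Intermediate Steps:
X = -7 (X = -3 - 4 = -7)
K(x) = -7 + x (K(x) = x - 7 = -7 + x)
1/(K(-16) + 250) = 1/((-7 - 16) + 250) = 1/(-23 + 250) = 1/227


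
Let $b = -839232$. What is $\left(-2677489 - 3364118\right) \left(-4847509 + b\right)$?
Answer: $34357054232787$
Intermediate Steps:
$\left(-2677489 - 3364118\right) \left(-4847509 + b\right) = \left(-2677489 - 3364118\right) \left(-4847509 - 839232\right) = \left(-6041607\right) \left(-5686741\right) = 34357054232787$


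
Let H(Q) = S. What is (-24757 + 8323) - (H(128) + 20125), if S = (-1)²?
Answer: -36560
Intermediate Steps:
S = 1
H(Q) = 1
(-24757 + 8323) - (H(128) + 20125) = (-24757 + 8323) - (1 + 20125) = -16434 - 1*20126 = -16434 - 20126 = -36560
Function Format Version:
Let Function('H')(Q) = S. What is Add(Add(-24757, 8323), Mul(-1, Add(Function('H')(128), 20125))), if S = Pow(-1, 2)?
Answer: -36560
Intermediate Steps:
S = 1
Function('H')(Q) = 1
Add(Add(-24757, 8323), Mul(-1, Add(Function('H')(128), 20125))) = Add(Add(-24757, 8323), Mul(-1, Add(1, 20125))) = Add(-16434, Mul(-1, 20126)) = Add(-16434, -20126) = -36560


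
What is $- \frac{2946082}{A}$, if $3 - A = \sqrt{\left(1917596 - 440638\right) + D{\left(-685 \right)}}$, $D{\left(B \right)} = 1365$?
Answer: $\frac{4419123}{739157} + \frac{1473041 \sqrt{1478323}}{739157} \approx 2429.0$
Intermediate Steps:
$A = 3 - \sqrt{1478323}$ ($A = 3 - \sqrt{\left(1917596 - 440638\right) + 1365} = 3 - \sqrt{1476958 + 1365} = 3 - \sqrt{1478323} \approx -1212.9$)
$- \frac{2946082}{A} = - \frac{2946082}{3 - \sqrt{1478323}}$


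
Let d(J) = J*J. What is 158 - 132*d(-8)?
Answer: -8290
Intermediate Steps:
d(J) = J²
158 - 132*d(-8) = 158 - 132*(-8)² = 158 - 132*64 = 158 - 8448 = -8290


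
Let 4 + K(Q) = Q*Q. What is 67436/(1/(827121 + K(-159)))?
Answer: 57482311528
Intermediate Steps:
K(Q) = -4 + Q² (K(Q) = -4 + Q*Q = -4 + Q²)
67436/(1/(827121 + K(-159))) = 67436/(1/(827121 + (-4 + (-159)²))) = 67436/(1/(827121 + (-4 + 25281))) = 67436/(1/(827121 + 25277)) = 67436/(1/852398) = 67436*852398 = 57482311528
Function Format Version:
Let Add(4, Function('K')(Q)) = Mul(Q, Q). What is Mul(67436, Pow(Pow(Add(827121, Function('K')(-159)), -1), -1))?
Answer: 57482311528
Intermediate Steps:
Function('K')(Q) = Add(-4, Pow(Q, 2)) (Function('K')(Q) = Add(-4, Mul(Q, Q)) = Add(-4, Pow(Q, 2)))
Mul(67436, Pow(Pow(Add(827121, Function('K')(-159)), -1), -1)) = Mul(67436, Pow(Pow(Add(827121, Add(-4, Pow(-159, 2))), -1), -1)) = Mul(67436, Pow(Pow(Add(827121, Add(-4, 25281)), -1), -1)) = Mul(67436, Pow(Pow(Add(827121, 25277), -1), -1)) = Mul(67436, Pow(Pow(852398, -1), -1)) = Mul(67436, Pow(Rational(1, 852398), -1)) = Mul(67436, 852398) = 57482311528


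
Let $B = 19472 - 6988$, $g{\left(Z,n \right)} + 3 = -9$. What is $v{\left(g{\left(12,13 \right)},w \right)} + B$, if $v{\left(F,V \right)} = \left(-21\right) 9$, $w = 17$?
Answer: $12295$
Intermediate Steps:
$g{\left(Z,n \right)} = -12$ ($g{\left(Z,n \right)} = -3 - 9 = -12$)
$B = 12484$ ($B = 19472 - 6988 = 12484$)
$v{\left(F,V \right)} = -189$
$v{\left(g{\left(12,13 \right)},w \right)} + B = -189 + 12484 = 12295$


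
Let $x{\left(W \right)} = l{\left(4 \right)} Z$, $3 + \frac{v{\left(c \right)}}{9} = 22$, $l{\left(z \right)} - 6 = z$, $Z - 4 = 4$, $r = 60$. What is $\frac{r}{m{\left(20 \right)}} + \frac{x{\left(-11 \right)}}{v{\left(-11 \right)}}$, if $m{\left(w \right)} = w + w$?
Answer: $\frac{673}{342} \approx 1.9678$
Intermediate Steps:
$Z = 8$ ($Z = 4 + 4 = 8$)
$l{\left(z \right)} = 6 + z$
$v{\left(c \right)} = 171$ ($v{\left(c \right)} = -27 + 9 \cdot 22 = -27 + 198 = 171$)
$x{\left(W \right)} = 80$ ($x{\left(W \right)} = \left(6 + 4\right) 8 = 10 \cdot 8 = 80$)
$m{\left(w \right)} = 2 w$
$\frac{r}{m{\left(20 \right)}} + \frac{x{\left(-11 \right)}}{v{\left(-11 \right)}} = \frac{60}{2 \cdot 20} + \frac{80}{171} = \frac{60}{40} + 80 \cdot \frac{1}{171} = 60 \cdot \frac{1}{40} + \frac{80}{171} = \frac{3}{2} + \frac{80}{171} = \frac{673}{342}$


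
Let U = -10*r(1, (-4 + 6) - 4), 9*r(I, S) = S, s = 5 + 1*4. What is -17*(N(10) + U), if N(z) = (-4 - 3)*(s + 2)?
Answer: 11441/9 ≈ 1271.2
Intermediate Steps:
s = 9 (s = 5 + 4 = 9)
r(I, S) = S/9
N(z) = -77 (N(z) = (-4 - 3)*(9 + 2) = -7*11 = -77)
U = 20/9 (U = -10*((-4 + 6) - 4)/9 = -10*(2 - 4)/9 = -10*(-2)/9 = -10*(-2/9) = 20/9 ≈ 2.2222)
-17*(N(10) + U) = -17*(-77 + 20/9) = -17*(-673/9) = 11441/9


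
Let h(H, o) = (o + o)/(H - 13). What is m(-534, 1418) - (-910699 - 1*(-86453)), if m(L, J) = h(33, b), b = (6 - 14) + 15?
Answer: 8242467/10 ≈ 8.2425e+5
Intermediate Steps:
b = 7 (b = -8 + 15 = 7)
h(H, o) = 2*o/(-13 + H) (h(H, o) = (2*o)/(-13 + H) = 2*o/(-13 + H))
m(L, J) = 7/10 (m(L, J) = 2*7/(-13 + 33) = 2*7/20 = 2*7*(1/20) = 7/10)
m(-534, 1418) - (-910699 - 1*(-86453)) = 7/10 - (-910699 - 1*(-86453)) = 7/10 - (-910699 + 86453) = 7/10 - 1*(-824246) = 7/10 + 824246 = 8242467/10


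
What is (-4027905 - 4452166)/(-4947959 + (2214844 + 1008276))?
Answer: 8480071/1724839 ≈ 4.9164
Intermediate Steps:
(-4027905 - 4452166)/(-4947959 + (2214844 + 1008276)) = -8480071/(-4947959 + 3223120) = -8480071/(-1724839) = -8480071*(-1/1724839) = 8480071/1724839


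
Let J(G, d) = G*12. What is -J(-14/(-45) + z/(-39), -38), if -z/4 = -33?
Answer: 7192/195 ≈ 36.882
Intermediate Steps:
z = 132 (z = -4*(-33) = 132)
J(G, d) = 12*G
-J(-14/(-45) + z/(-39), -38) = -12*(-14/(-45) + 132/(-39)) = -12*(-14*(-1/45) + 132*(-1/39)) = -12*(14/45 - 44/13) = -12*(-1798)/585 = -1*(-7192/195) = 7192/195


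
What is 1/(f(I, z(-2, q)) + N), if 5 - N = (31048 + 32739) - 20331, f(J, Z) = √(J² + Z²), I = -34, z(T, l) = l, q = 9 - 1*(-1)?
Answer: -43451/1887988145 - 2*√314/1887988145 ≈ -2.3033e-5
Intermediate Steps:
q = 10 (q = 9 + 1 = 10)
N = -43451 (N = 5 - ((31048 + 32739) - 20331) = 5 - (63787 - 20331) = 5 - 1*43456 = 5 - 43456 = -43451)
1/(f(I, z(-2, q)) + N) = 1/(√((-34)² + 10²) - 43451) = 1/(√(1156 + 100) - 43451) = 1/(√1256 - 43451) = 1/(2*√314 - 43451) = 1/(-43451 + 2*√314)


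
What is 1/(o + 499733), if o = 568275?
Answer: 1/1068008 ≈ 9.3632e-7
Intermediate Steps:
1/(o + 499733) = 1/(568275 + 499733) = 1/1068008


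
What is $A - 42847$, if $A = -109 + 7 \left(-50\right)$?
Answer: $-43306$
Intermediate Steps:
$A = -459$ ($A = -109 - 350 = -459$)
$A - 42847 = -459 - 42847 = -43306$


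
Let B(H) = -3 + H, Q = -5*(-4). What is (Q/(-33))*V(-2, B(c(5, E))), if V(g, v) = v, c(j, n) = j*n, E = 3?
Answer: -80/11 ≈ -7.2727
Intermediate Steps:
Q = 20
(Q/(-33))*V(-2, B(c(5, E))) = (20/(-33))*(-3 + 5*3) = (20*(-1/33))*(-3 + 15) = -20/33*12 = -80/11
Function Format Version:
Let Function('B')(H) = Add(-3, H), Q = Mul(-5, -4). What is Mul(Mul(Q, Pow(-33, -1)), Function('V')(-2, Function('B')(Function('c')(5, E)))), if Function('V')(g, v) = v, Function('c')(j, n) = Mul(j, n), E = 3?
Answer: Rational(-80, 11) ≈ -7.2727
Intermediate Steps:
Q = 20
Mul(Mul(Q, Pow(-33, -1)), Function('V')(-2, Function('B')(Function('c')(5, E)))) = Mul(Mul(20, Pow(-33, -1)), Add(-3, Mul(5, 3))) = Mul(Mul(20, Rational(-1, 33)), Add(-3, 15)) = Mul(Rational(-20, 33), 12) = Rational(-80, 11)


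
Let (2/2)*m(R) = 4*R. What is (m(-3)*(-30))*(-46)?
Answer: -16560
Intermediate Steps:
m(R) = 4*R
(m(-3)*(-30))*(-46) = ((4*(-3))*(-30))*(-46) = -12*(-30)*(-46) = 360*(-46) = -16560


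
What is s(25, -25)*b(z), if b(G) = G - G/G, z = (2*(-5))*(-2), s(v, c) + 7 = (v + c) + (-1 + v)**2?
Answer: 10811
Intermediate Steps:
s(v, c) = -7 + c + v + (-1 + v)**2 (s(v, c) = -7 + ((v + c) + (-1 + v)**2) = -7 + ((c + v) + (-1 + v)**2) = -7 + (c + v + (-1 + v)**2) = -7 + c + v + (-1 + v)**2)
z = 20 (z = -10*(-2) = 20)
b(G) = -1 + G (b(G) = G - 1*1 = G - 1 = -1 + G)
s(25, -25)*b(z) = (-6 - 25 + 25**2 - 1*25)*(-1 + 20) = (-6 - 25 + 625 - 25)*19 = 569*19 = 10811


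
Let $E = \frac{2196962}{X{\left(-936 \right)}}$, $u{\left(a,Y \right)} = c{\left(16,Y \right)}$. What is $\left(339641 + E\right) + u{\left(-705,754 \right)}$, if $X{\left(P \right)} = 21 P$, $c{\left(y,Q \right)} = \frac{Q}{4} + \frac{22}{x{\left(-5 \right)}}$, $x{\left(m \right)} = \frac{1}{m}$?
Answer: $\frac{3337664765}{9828} \approx 3.3961 \cdot 10^{5}$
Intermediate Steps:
$c{\left(y,Q \right)} = -110 + \frac{Q}{4}$ ($c{\left(y,Q \right)} = \frac{Q}{4} + \frac{22}{\frac{1}{-5}} = Q \frac{1}{4} + \frac{22}{- \frac{1}{5}} = \frac{Q}{4} + 22 \left(-5\right) = \frac{Q}{4} - 110 = -110 + \frac{Q}{4}$)
$u{\left(a,Y \right)} = -110 + \frac{Y}{4}$
$E = - \frac{1098481}{9828}$ ($E = \frac{2196962}{21 \left(-936\right)} = \frac{2196962}{-19656} = 2196962 \left(- \frac{1}{19656}\right) = - \frac{1098481}{9828} \approx -111.77$)
$\left(339641 + E\right) + u{\left(-705,754 \right)} = \left(339641 - \frac{1098481}{9828}\right) + \left(-110 + \frac{1}{4} \cdot 754\right) = \frac{3336893267}{9828} + \left(-110 + \frac{377}{2}\right) = \frac{3336893267}{9828} + \frac{157}{2} = \frac{3337664765}{9828}$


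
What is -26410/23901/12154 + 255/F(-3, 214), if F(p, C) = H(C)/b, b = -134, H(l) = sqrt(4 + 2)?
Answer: -13205/145246377 - 5695*sqrt(6) ≈ -13950.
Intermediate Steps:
H(l) = sqrt(6)
F(p, C) = -sqrt(6)/134 (F(p, C) = sqrt(6)/(-134) = sqrt(6)*(-1/134) = -sqrt(6)/134)
-26410/23901/12154 + 255/F(-3, 214) = -26410/23901/12154 + 255/((-sqrt(6)/134)) = -26410*1/23901*(1/12154) + 255*(-67*sqrt(6)/3) = -26410/23901*1/12154 - 5695*sqrt(6) = -13205/145246377 - 5695*sqrt(6)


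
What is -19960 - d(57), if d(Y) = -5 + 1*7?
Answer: -19962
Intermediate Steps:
d(Y) = 2 (d(Y) = -5 + 7 = 2)
-19960 - d(57) = -19960 - 1*2 = -19960 - 2 = -19962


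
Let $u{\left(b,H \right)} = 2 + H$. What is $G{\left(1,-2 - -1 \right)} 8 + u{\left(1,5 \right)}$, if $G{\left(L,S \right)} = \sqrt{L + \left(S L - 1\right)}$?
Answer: $7 + 8 i \approx 7.0 + 8.0 i$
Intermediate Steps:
$G{\left(L,S \right)} = \sqrt{-1 + L + L S}$ ($G{\left(L,S \right)} = \sqrt{L + \left(L S - 1\right)} = \sqrt{L + \left(-1 + L S\right)} = \sqrt{-1 + L + L S}$)
$G{\left(1,-2 - -1 \right)} 8 + u{\left(1,5 \right)} = \sqrt{-1 + 1 + 1 \left(-2 - -1\right)} 8 + \left(2 + 5\right) = \sqrt{-1 + 1 + 1 \left(-2 + 1\right)} 8 + 7 = \sqrt{-1 + 1 + 1 \left(-1\right)} 8 + 7 = \sqrt{-1 + 1 - 1} \cdot 8 + 7 = \sqrt{-1} \cdot 8 + 7 = i 8 + 7 = 8 i + 7 = 7 + 8 i$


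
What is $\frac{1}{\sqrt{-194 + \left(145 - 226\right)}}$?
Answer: $- \frac{i \sqrt{11}}{55} \approx - 0.060302 i$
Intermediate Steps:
$\frac{1}{\sqrt{-194 + \left(145 - 226\right)}} = \frac{1}{\sqrt{-194 - 81}} = \frac{1}{\sqrt{-275}} = \frac{1}{5 i \sqrt{11}} = - \frac{i \sqrt{11}}{55}$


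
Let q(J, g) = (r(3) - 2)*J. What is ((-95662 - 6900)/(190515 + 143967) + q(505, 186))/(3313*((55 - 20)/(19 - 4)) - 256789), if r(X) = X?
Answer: -10550678/5206602559 ≈ -0.0020264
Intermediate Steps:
q(J, g) = J (q(J, g) = (3 - 2)*J = 1*J = J)
((-95662 - 6900)/(190515 + 143967) + q(505, 186))/(3313*((55 - 20)/(19 - 4)) - 256789) = ((-95662 - 6900)/(190515 + 143967) + 505)/(3313*((55 - 20)/(19 - 4)) - 256789) = (-102562/334482 + 505)/(3313*(35/15) - 256789) = (-102562*1/334482 + 505)/(3313*(35*(1/15)) - 256789) = (-51281/167241 + 505)/(3313*(7/3) - 256789) = 84405424/(167241*(23191/3 - 256789)) = 84405424/(167241*(-747176/3)) = (84405424/167241)*(-3/747176) = -10550678/5206602559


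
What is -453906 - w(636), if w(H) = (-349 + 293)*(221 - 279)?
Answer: -457154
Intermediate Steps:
w(H) = 3248 (w(H) = -56*(-58) = 3248)
-453906 - w(636) = -453906 - 1*3248 = -453906 - 3248 = -457154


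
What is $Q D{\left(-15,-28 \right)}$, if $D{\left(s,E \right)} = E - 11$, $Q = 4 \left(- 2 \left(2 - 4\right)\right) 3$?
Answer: $-1872$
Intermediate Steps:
$Q = 48$ ($Q = 4 \left(\left(-2\right) \left(-2\right)\right) 3 = 4 \cdot 4 \cdot 3 = 16 \cdot 3 = 48$)
$D{\left(s,E \right)} = -11 + E$
$Q D{\left(-15,-28 \right)} = 48 \left(-11 - 28\right) = 48 \left(-39\right) = -1872$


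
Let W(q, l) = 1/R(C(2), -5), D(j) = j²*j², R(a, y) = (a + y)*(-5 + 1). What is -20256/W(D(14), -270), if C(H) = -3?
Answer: -648192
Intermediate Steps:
R(a, y) = -4*a - 4*y (R(a, y) = (a + y)*(-4) = -4*a - 4*y)
D(j) = j⁴
W(q, l) = 1/32 (W(q, l) = 1/(-4*(-3) - 4*(-5)) = 1/(12 + 20) = 1/32)
-20256/W(D(14), -270) = -20256/1/32 = -20256*32 = -648192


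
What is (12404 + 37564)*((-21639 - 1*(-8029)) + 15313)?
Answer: 85095504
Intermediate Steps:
(12404 + 37564)*((-21639 - 1*(-8029)) + 15313) = 49968*((-21639 + 8029) + 15313) = 49968*(-13610 + 15313) = 49968*1703 = 85095504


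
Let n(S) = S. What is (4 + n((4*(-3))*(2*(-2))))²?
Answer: 2704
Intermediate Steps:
(4 + n((4*(-3))*(2*(-2))))² = (4 + (4*(-3))*(2*(-2)))² = (4 - 12*(-4))² = (4 + 48)² = 52² = 2704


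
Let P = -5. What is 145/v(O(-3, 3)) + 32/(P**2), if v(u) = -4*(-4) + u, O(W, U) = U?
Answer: 4233/475 ≈ 8.9116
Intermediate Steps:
v(u) = 16 + u
145/v(O(-3, 3)) + 32/(P**2) = 145/(16 + 3) + 32/((-5)**2) = 145/19 + 32/25 = 4233/475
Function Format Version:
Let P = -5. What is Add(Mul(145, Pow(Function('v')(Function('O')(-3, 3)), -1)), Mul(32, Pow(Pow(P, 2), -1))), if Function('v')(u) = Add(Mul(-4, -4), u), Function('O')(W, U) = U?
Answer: Rational(4233, 475) ≈ 8.9116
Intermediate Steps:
Function('v')(u) = Add(16, u)
Add(Mul(145, Pow(Function('v')(Function('O')(-3, 3)), -1)), Mul(32, Pow(Pow(P, 2), -1))) = Add(Mul(145, Pow(Add(16, 3), -1)), Mul(32, Pow(Pow(-5, 2), -1))) = Add(Mul(145, Pow(19, -1)), Mul(32, Pow(25, -1))) = Add(Mul(145, Rational(1, 19)), Mul(32, Rational(1, 25))) = Add(Rational(145, 19), Rational(32, 25)) = Rational(4233, 475)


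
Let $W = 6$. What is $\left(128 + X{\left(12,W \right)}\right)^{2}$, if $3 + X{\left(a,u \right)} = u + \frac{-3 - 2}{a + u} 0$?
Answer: $17161$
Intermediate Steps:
$X{\left(a,u \right)} = -3 + u$ ($X{\left(a,u \right)} = -3 + \left(u + \frac{-3 - 2}{a + u} 0\right) = -3 + \left(u + - \frac{5}{a + u} 0\right) = -3 + \left(u + 0\right) = -3 + u$)
$\left(128 + X{\left(12,W \right)}\right)^{2} = \left(128 + \left(-3 + 6\right)\right)^{2} = \left(128 + 3\right)^{2} = 131^{2} = 17161$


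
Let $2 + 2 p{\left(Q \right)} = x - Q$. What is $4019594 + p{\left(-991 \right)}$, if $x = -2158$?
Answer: $\frac{8038019}{2} \approx 4.019 \cdot 10^{6}$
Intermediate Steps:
$p{\left(Q \right)} = -1080 - \frac{Q}{2}$ ($p{\left(Q \right)} = -1 + \frac{-2158 - Q}{2} = -1 - \left(1079 + \frac{Q}{2}\right) = -1080 - \frac{Q}{2}$)
$4019594 + p{\left(-991 \right)} = 4019594 - \frac{1169}{2} = \frac{8038019}{2}$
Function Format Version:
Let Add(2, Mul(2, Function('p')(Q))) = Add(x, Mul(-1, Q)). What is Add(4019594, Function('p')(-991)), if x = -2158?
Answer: Rational(8038019, 2) ≈ 4.0190e+6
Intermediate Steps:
Function('p')(Q) = Add(-1080, Mul(Rational(-1, 2), Q)) (Function('p')(Q) = Add(-1, Mul(Rational(1, 2), Add(-2158, Mul(-1, Q)))) = Add(-1, Add(-1079, Mul(Rational(-1, 2), Q))) = Add(-1080, Mul(Rational(-1, 2), Q)))
Add(4019594, Function('p')(-991)) = Add(4019594, Add(-1080, Mul(Rational(-1, 2), -991))) = Add(4019594, Add(-1080, Rational(991, 2))) = Add(4019594, Rational(-1169, 2)) = Rational(8038019, 2)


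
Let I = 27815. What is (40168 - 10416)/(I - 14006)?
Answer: 29752/13809 ≈ 2.1545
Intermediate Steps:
(40168 - 10416)/(I - 14006) = (40168 - 10416)/(27815 - 14006) = 29752/13809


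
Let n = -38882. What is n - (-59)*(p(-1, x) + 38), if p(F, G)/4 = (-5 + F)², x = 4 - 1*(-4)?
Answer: -28144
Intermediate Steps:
x = 8 (x = 4 + 4 = 8)
p(F, G) = 4*(-5 + F)²
n - (-59)*(p(-1, x) + 38) = -38882 - (-59)*(4*(-5 - 1)² + 38) = -38882 - (-59)*(4*(-6)² + 38) = -38882 - (-59)*(4*36 + 38) = -38882 - (-59)*(144 + 38) = -38882 - (-59)*182 = -38882 - 1*(-10738) = -38882 + 10738 = -28144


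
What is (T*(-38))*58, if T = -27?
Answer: 59508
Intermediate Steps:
(T*(-38))*58 = -27*(-38)*58 = 1026*58 = 59508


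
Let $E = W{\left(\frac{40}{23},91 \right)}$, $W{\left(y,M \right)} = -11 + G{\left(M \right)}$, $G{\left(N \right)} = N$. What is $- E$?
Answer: $-80$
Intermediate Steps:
$W{\left(y,M \right)} = -11 + M$
$E = 80$ ($E = -11 + 91 = 80$)
$- E = \left(-1\right) 80 = -80$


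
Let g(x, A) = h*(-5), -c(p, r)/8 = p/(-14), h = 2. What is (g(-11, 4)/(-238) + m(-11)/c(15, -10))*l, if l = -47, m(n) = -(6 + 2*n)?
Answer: -160129/1785 ≈ -89.708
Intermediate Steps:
c(p, r) = 4*p/7 (c(p, r) = -8*p/(-14) = -8*p*(-1)/14 = -(-4)*p/7 = 4*p/7)
m(n) = -6 - 2*n (m(n) = -(6 + 2*n) = -2*(3 + n) = -6 - 2*n)
g(x, A) = -10 (g(x, A) = 2*(-5) = -10)
(g(-11, 4)/(-238) + m(-11)/c(15, -10))*l = (-10/(-238) + (-6 - 2*(-11))/(((4/7)*15)))*(-47) = (-10*(-1/238) + (-6 + 22)/(60/7))*(-47) = (5/119 + 16*(7/60))*(-47) = (5/119 + 28/15)*(-47) = (3407/1785)*(-47) = -160129/1785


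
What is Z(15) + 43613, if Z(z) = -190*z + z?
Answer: 40778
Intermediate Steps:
Z(z) = -189*z
Z(15) + 43613 = -189*15 + 43613 = -2835 + 43613 = 40778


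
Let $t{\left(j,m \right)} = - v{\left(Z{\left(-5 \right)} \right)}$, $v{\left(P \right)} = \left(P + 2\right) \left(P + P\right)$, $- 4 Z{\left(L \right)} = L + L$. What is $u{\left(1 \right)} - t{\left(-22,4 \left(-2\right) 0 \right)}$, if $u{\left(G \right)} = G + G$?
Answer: $\frac{49}{2} \approx 24.5$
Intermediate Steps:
$u{\left(G \right)} = 2 G$
$Z{\left(L \right)} = - \frac{L}{2}$ ($Z{\left(L \right)} = - \frac{L + L}{4} = - \frac{2 L}{4} = - \frac{L}{2}$)
$v{\left(P \right)} = 2 P \left(2 + P\right)$ ($v{\left(P \right)} = \left(2 + P\right) 2 P = 2 P \left(2 + P\right)$)
$t{\left(j,m \right)} = - \frac{45}{2}$ ($t{\left(j,m \right)} = - 2 \left(\left(- \frac{1}{2}\right) \left(-5\right)\right) \left(2 - - \frac{5}{2}\right) = - \frac{2 \cdot 5 \left(2 + \frac{5}{2}\right)}{2} = - \frac{2 \cdot 5 \cdot 9}{2 \cdot 2} = \left(-1\right) \frac{45}{2} = - \frac{45}{2}$)
$u{\left(1 \right)} - t{\left(-22,4 \left(-2\right) 0 \right)} = 2 \cdot 1 - - \frac{45}{2} = 2 + \frac{45}{2} = \frac{49}{2}$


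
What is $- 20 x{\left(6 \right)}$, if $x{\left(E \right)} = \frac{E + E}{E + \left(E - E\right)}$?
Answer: $-40$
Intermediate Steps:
$x{\left(E \right)} = 2$ ($x{\left(E \right)} = \frac{2 E}{E + 0} = \frac{2 E}{E} = 2$)
$- 20 x{\left(6 \right)} = \left(-20\right) 2 = -40$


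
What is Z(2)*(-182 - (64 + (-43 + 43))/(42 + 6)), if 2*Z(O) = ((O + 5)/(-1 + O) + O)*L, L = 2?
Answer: -1650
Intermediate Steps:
Z(O) = O + (5 + O)/(-1 + O) (Z(O) = (((O + 5)/(-1 + O) + O)*2)/2 = (((5 + O)/(-1 + O) + O)*2)/2 = ((O + (5 + O)/(-1 + O))*2)/2 = (2*O + 2*(5 + O)/(-1 + O))/2 = O + (5 + O)/(-1 + O))
Z(2)*(-182 - (64 + (-43 + 43))/(42 + 6)) = ((5 + 2**2)/(-1 + 2))*(-182 - (64 + (-43 + 43))/(42 + 6)) = ((5 + 4)/1)*(-182 - (64 + 0)/48) = (1*9)*(-182 - 64/48) = 9*(-182 - 1*4/3) = 9*(-182 - 4/3) = 9*(-550/3) = -1650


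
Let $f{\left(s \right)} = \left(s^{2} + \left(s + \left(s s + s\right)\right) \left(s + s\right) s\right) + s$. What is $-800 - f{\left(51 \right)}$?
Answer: $-14064458$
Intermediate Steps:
$f{\left(s \right)} = s + s^{2} + 2 s^{2} \left(s^{2} + 2 s\right)$ ($f{\left(s \right)} = \left(s^{2} + \left(s + \left(s^{2} + s\right)\right) 2 s s\right) + s = \left(s^{2} + \left(s + \left(s + s^{2}\right)\right) 2 s s\right) + s = \left(s^{2} + \left(s^{2} + 2 s\right) 2 s s\right) + s = \left(s^{2} + 2 s \left(s^{2} + 2 s\right) s\right) + s = \left(s^{2} + 2 s^{2} \left(s^{2} + 2 s\right)\right) + s = s + s^{2} + 2 s^{2} \left(s^{2} + 2 s\right)$)
$-800 - f{\left(51 \right)} = -800 - 51 \left(1 + 51 + 2 \cdot 51^{3} + 4 \cdot 51^{2}\right) = -800 - 51 \left(1 + 51 + 2 \cdot 132651 + 4 \cdot 2601\right) = -800 - 51 \left(1 + 51 + 265302 + 10404\right) = -800 - 51 \cdot 275758 = -800 - 14063658 = -14064458$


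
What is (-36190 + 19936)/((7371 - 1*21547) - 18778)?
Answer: 8127/16477 ≈ 0.49323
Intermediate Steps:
(-36190 + 19936)/((7371 - 1*21547) - 18778) = -16254/((7371 - 21547) - 18778) = -16254/(-14176 - 18778) = -16254/(-32954) = -16254*(-1/32954) = 8127/16477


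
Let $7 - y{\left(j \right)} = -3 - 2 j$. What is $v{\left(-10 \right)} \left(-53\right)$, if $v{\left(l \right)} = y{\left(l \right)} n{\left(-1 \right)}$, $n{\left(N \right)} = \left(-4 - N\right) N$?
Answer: $1590$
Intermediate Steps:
$n{\left(N \right)} = N \left(-4 - N\right)$
$y{\left(j \right)} = 10 + 2 j$ ($y{\left(j \right)} = 7 - \left(-3 - 2 j\right) = 7 + \left(3 + 2 j\right) = 10 + 2 j$)
$v{\left(l \right)} = 30 + 6 l$ ($v{\left(l \right)} = \left(10 + 2 l\right) \left(\left(-1\right) \left(-1\right) \left(4 - 1\right)\right) = \left(10 + 2 l\right) \left(\left(-1\right) \left(-1\right) 3\right) = \left(10 + 2 l\right) 3 = 30 + 6 l$)
$v{\left(-10 \right)} \left(-53\right) = \left(30 + 6 \left(-10\right)\right) \left(-53\right) = \left(30 - 60\right) \left(-53\right) = \left(-30\right) \left(-53\right) = 1590$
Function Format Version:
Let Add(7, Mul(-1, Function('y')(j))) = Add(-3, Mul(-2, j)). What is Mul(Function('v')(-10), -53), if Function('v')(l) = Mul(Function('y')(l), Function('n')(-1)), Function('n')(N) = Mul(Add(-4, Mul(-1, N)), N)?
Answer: 1590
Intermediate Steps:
Function('n')(N) = Mul(N, Add(-4, Mul(-1, N)))
Function('y')(j) = Add(10, Mul(2, j)) (Function('y')(j) = Add(7, Mul(-1, Add(-3, Mul(-2, j)))) = Add(7, Add(3, Mul(2, j))) = Add(10, Mul(2, j)))
Function('v')(l) = Add(30, Mul(6, l)) (Function('v')(l) = Mul(Add(10, Mul(2, l)), Mul(-1, -1, Add(4, -1))) = Mul(Add(10, Mul(2, l)), Mul(-1, -1, 3)) = Mul(Add(10, Mul(2, l)), 3) = Add(30, Mul(6, l)))
Mul(Function('v')(-10), -53) = Mul(Add(30, Mul(6, -10)), -53) = Mul(Add(30, -60), -53) = Mul(-30, -53) = 1590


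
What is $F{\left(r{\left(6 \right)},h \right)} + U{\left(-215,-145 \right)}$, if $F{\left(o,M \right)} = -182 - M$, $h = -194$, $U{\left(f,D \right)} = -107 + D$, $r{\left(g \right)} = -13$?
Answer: $-240$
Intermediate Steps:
$F{\left(r{\left(6 \right)},h \right)} + U{\left(-215,-145 \right)} = \left(-182 - -194\right) - 252 = \left(-182 + 194\right) - 252 = 12 - 252 = -240$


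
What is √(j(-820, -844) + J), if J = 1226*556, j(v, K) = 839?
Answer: √682495 ≈ 826.13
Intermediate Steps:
J = 681656
√(j(-820, -844) + J) = √(839 + 681656) = √682495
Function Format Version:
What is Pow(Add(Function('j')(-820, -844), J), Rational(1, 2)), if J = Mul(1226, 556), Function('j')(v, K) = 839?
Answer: Pow(682495, Rational(1, 2)) ≈ 826.13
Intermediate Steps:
J = 681656
Pow(Add(Function('j')(-820, -844), J), Rational(1, 2)) = Pow(Add(839, 681656), Rational(1, 2)) = Pow(682495, Rational(1, 2))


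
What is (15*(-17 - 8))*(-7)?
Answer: 2625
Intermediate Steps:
(15*(-17 - 8))*(-7) = (15*(-25))*(-7) = -375*(-7) = 2625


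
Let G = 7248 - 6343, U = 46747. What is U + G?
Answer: 47652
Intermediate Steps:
G = 905
U + G = 46747 + 905 = 47652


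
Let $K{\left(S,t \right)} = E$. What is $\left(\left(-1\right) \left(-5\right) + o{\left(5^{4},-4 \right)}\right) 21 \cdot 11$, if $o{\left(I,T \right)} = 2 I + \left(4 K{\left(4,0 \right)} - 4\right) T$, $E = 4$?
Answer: $278817$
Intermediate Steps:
$K{\left(S,t \right)} = 4$
$o{\left(I,T \right)} = 2 I + 12 T$ ($o{\left(I,T \right)} = 2 I + \left(4 \cdot 4 - 4\right) T = 2 I + \left(16 - 4\right) T = 2 I + 12 T$)
$\left(\left(-1\right) \left(-5\right) + o{\left(5^{4},-4 \right)}\right) 21 \cdot 11 = \left(\left(-1\right) \left(-5\right) + \left(2 \cdot 5^{4} + 12 \left(-4\right)\right)\right) 21 \cdot 11 = \left(5 + \left(2 \cdot 625 - 48\right)\right) 21 \cdot 11 = \left(5 + \left(1250 - 48\right)\right) 21 \cdot 11 = \left(5 + 1202\right) 21 \cdot 11 = 1207 \cdot 21 \cdot 11 = 25347 \cdot 11 = 278817$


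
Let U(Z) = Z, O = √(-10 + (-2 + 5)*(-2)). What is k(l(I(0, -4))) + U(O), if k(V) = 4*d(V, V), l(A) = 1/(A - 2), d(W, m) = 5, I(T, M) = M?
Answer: 20 + 4*I ≈ 20.0 + 4.0*I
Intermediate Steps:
O = 4*I (O = √(-10 + 3*(-2)) = √(-10 - 6) = √(-16) = 4*I ≈ 4.0*I)
l(A) = 1/(-2 + A)
k(V) = 20 (k(V) = 4*5 = 20)
k(l(I(0, -4))) + U(O) = 20 + 4*I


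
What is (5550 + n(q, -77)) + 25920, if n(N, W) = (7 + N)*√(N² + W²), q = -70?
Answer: 31470 - 441*√221 ≈ 24914.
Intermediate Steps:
n(N, W) = √(N² + W²)*(7 + N)
(5550 + n(q, -77)) + 25920 = (5550 + √((-70)² + (-77)²)*(7 - 70)) + 25920 = (5550 + √(4900 + 5929)*(-63)) + 25920 = (5550 + √10829*(-63)) + 25920 = (5550 + (7*√221)*(-63)) + 25920 = (5550 - 441*√221) + 25920 = 31470 - 441*√221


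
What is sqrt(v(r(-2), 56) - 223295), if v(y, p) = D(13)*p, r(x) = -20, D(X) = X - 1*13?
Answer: I*sqrt(223295) ≈ 472.54*I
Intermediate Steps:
D(X) = -13 + X (D(X) = X - 13 = -13 + X)
v(y, p) = 0 (v(y, p) = (-13 + 13)*p = 0*p = 0)
sqrt(v(r(-2), 56) - 223295) = sqrt(0 - 223295) = sqrt(-223295) = I*sqrt(223295)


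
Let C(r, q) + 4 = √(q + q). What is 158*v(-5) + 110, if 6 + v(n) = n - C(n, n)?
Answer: -996 - 158*I*√10 ≈ -996.0 - 499.64*I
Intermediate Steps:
C(r, q) = -4 + √2*√q (C(r, q) = -4 + √(q + q) = -4 + √(2*q) = -4 + √2*√q)
v(n) = -2 + n - √2*√n (v(n) = -6 + (n - (-4 + √2*√n)) = -6 + (n + (4 - √2*√n)) = -6 + (4 + n - √2*√n) = -2 + n - √2*√n)
158*v(-5) + 110 = 158*(-2 - 5 - √2*√(-5)) + 110 = 158*(-2 - 5 - √2*I*√5) + 110 = 158*(-2 - 5 - I*√10) + 110 = 158*(-7 - I*√10) + 110 = (-1106 - 158*I*√10) + 110 = -996 - 158*I*√10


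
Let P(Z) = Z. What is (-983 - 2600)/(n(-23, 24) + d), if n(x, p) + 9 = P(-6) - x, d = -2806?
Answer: 3583/2798 ≈ 1.2806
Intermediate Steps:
n(x, p) = -15 - x (n(x, p) = -9 + (-6 - x) = -15 - x)
(-983 - 2600)/(n(-23, 24) + d) = (-983 - 2600)/((-15 - 1*(-23)) - 2806) = -3583/((-15 + 23) - 2806) = -3583/(8 - 2806) = -3583/(-2798) = -3583*(-1/2798) = 3583/2798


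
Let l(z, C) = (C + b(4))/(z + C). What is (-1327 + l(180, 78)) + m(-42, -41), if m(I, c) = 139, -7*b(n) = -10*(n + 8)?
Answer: -357477/301 ≈ -1187.6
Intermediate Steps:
b(n) = 80/7 + 10*n/7 (b(n) = -(-10)*(n + 8)/7 = -(-10)*(8 + n)/7 = -(-80 - 10*n)/7 = 80/7 + 10*n/7)
l(z, C) = (120/7 + C)/(C + z) (l(z, C) = (C + (80/7 + (10/7)*4))/(z + C) = (C + (80/7 + 40/7))/(C + z) = (C + 120/7)/(C + z) = (120/7 + C)/(C + z))
(-1327 + l(180, 78)) + m(-42, -41) = (-1327 + (120/7 + 78)/(78 + 180)) + 139 = (-1327 + (666/7)/258) + 139 = (-1327 + (1/258)*(666/7)) + 139 = (-1327 + 111/301) + 139 = -399316/301 + 139 = -357477/301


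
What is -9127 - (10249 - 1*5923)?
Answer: -13453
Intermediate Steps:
-9127 - (10249 - 1*5923) = -9127 - (10249 - 5923) = -9127 - 1*4326 = -9127 - 4326 = -13453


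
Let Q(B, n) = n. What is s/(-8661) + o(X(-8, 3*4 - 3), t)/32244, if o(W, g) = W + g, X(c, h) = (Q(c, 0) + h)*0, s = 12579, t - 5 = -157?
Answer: -33909479/23272107 ≈ -1.4571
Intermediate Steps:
t = -152 (t = 5 - 157 = -152)
X(c, h) = 0 (X(c, h) = (0 + h)*0 = h*0 = 0)
s/(-8661) + o(X(-8, 3*4 - 3), t)/32244 = 12579/(-8661) + (0 - 152)/32244 = 12579*(-1/8661) - 152*1/32244 = -4193/2887 - 38/8061 = -33909479/23272107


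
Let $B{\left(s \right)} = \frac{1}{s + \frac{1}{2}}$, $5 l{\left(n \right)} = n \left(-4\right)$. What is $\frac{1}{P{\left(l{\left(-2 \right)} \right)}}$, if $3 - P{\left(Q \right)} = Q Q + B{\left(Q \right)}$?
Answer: $- \frac{525}{19} \approx -27.632$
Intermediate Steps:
$l{\left(n \right)} = - \frac{4 n}{5}$ ($l{\left(n \right)} = \frac{n \left(-4\right)}{5} = \frac{\left(-4\right) n}{5} = - \frac{4 n}{5}$)
$B{\left(s \right)} = \frac{1}{\frac{1}{2} + s}$ ($B{\left(s \right)} = \frac{1}{s + \frac{1}{2}} = \frac{1}{\frac{1}{2} + s}$)
$P{\left(Q \right)} = 3 - Q^{2} - \frac{2}{1 + 2 Q}$ ($P{\left(Q \right)} = 3 - \left(Q Q + \frac{2}{1 + 2 Q}\right) = 3 - \left(Q^{2} + \frac{2}{1 + 2 Q}\right) = 3 - Q^{2} - \frac{2}{1 + 2 Q}$)
$\frac{1}{P{\left(l{\left(-2 \right)} \right)}} = \frac{1}{\frac{1}{1 + 2 \left(\left(- \frac{4}{5}\right) \left(-2\right)\right)} \left(-2 + \left(1 + 2 \left(\left(- \frac{4}{5}\right) \left(-2\right)\right)\right) \left(3 - \left(\left(- \frac{4}{5}\right) \left(-2\right)\right)^{2}\right)\right)} = \frac{1}{\frac{1}{1 + 2 \cdot \frac{8}{5}} \left(-2 + \left(1 + 2 \cdot \frac{8}{5}\right) \left(3 - \left(\frac{8}{5}\right)^{2}\right)\right)} = \frac{1}{\frac{1}{1 + \frac{16}{5}} \left(-2 + \left(1 + \frac{16}{5}\right) \left(3 - \frac{64}{25}\right)\right)} = \frac{1}{\frac{1}{\frac{21}{5}} \left(-2 + \frac{21 \left(3 - \frac{64}{25}\right)}{5}\right)} = \frac{1}{\frac{5}{21} \left(-2 + \frac{21}{5} \cdot \frac{11}{25}\right)} = \frac{1}{\frac{5}{21} \left(-2 + \frac{231}{125}\right)} = \frac{1}{\frac{5}{21} \left(- \frac{19}{125}\right)} = \frac{1}{- \frac{19}{525}} = - \frac{525}{19}$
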